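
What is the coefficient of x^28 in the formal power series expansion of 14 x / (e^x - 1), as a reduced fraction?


The exponential generating function for Bernoulli numbers is
x / (e^x - 1) = sum_{k>=0} B_k x^k / k!.
So the coefficient of x^28 in 14 x / (e^x - 1) is 14 B_28 / 28!.
Computing: B_28 = -23749461029/870, 28! = 304888344611713860501504000000, giving
14 * -23749461029/870 / 304888344611713860501504000000 = -3392780147/2706661834818276108533760000000.

-3392780147/2706661834818276108533760000000


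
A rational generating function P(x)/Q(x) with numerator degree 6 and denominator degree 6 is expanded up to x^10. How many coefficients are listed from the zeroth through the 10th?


Expanding up to x^10 gives the coefficients for x^0, x^1, ..., x^10.
That is 10 + 1 = 11 coefficients in total.

11


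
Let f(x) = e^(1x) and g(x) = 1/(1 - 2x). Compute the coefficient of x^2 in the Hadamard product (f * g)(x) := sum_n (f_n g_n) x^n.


Expanding: f_k = 1^k/k! (from e^(1x)) and g_k = 2^k (from 1/(1 - 2x)). So the Hadamard coefficient (f * g)_k = 1^k 2^k / k! = (2)^k / k!.
For k = 2: 2^2/2! = 4/2 = 2.

2


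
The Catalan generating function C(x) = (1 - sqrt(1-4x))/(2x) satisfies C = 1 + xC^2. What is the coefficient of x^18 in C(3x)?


Substituting x -> 3x scales the n-th coefficient by 3^n, so [x^18] C(3x) = 3^18 * C_18.
C_18 = C(2*18, 18)/(19) = 9075135300/19 = 477638700.
So 3^18 * 477638700 = 387420489 * 477638700 = 185047018719324300.

185047018719324300


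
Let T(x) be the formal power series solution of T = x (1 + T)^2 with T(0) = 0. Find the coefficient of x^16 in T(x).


Apply the Lagrange inversion formula: if T = x * phi(T) with phi(t) = (1 + t)^2, then [x^n] T = (1/n) [t^(n-1)] phi(t)^n = (1/n) [t^(n-1)] (1 + t)^(2n) = (1/n) C(2n, n-1).
Using the identity C(2n, n-1) = C(2n, n) * n / (n+1), the unscaled factor equals C(2n, n) / (n+1) = C_n, the n-th Catalan number.
For n = 16: C_16 = C(32, 16) / 17 = 601080390/17 = 35357670 = 35357670.

35357670


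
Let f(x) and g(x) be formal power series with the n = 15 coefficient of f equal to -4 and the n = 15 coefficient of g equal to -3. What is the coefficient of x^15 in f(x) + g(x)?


Addition of formal power series is termwise.
The coefficient of x^15 in f + g = -4 + -3
= -7

-7


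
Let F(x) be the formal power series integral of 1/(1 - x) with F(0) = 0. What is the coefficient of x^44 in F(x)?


1/(1 - x) = sum_{k>=0} x^k. Integrating termwise and using F(0) = 0 gives
F(x) = sum_{k>=0} x^(k+1) / (k+1) = sum_{m>=1} x^m / m = -ln(1 - x).
So the coefficient of x^44 is 1/44 = 1/44.

1/44


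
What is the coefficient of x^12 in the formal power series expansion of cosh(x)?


The Maclaurin series is cosh(t) = sum_{m>=0} t^(2m) / (2m)!, so substituting t = x, only even powers of x are nonzero, with coefficient of x^(2m) equal to 1 / (2m)!.
For x^12 the coefficient is 1/12! = 1/479001600 = 1/479001600.

1/479001600


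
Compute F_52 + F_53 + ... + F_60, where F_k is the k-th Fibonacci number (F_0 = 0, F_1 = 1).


Use the identity sum_{k=0}^{N} F_k = F_{N+2} - 1 (which follows from F_{k+2} - F_{k+1} = F_k). Then
sum_{k=52}^{60} F_k = (F_{62} - 1) - (F_{53} - 1) = F_{62} - F_{53}.
Computing: F_{62} = 4052739537881, F_{53} = 53316291173, so
Sum = 4052739537881 - 53316291173 = 3999423246708.

3999423246708


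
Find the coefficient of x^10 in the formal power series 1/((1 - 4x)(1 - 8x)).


By partial fractions or Cauchy convolution:
The coefficient equals sum_{k=0}^{10} 4^k * 8^(10-k).
= 2146435072

2146435072


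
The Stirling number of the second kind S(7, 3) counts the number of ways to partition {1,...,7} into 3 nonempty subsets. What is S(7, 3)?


Using the explicit formula S(n,k) = (1/k!) sum_{j=0}^{k} (-1)^(k-j) C(k,j) j^n:
S(7, 3) = 301
Equivalently, S(n,k) is n! times the coefficient of x^n in the EGF (e^x - 1)^k / k!.

301


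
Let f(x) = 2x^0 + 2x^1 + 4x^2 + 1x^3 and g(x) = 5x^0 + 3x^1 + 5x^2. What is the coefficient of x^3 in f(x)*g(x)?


Cauchy product at x^3:
2*5 + 4*3 + 1*5
= 27

27


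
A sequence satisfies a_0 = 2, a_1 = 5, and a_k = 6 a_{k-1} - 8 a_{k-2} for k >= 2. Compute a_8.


The characteristic equation is t^2 - 6 t + 8 = 0, with roots r_1 = 4 and r_2 = 2 (so c_1 = r_1 + r_2, c_2 = -r_1 r_2 as required).
One can use the closed form a_n = A r_1^n + B r_2^n, but direct iteration is more reliable:
a_0 = 2, a_1 = 5, a_2 = 14, a_3 = 44, a_4 = 152, a_5 = 560, a_6 = 2144, a_7 = 8384, a_8 = 33152.
So a_8 = 33152.

33152


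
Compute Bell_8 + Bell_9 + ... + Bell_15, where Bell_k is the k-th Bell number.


Recall Bell_k counts set partitions of a k-set (with Bell_0 = 1 by convention).
Bell_8 through Bell_15: 4140, 21147, 115975, 678570, 4213597, 27644437, 190899322, 1382958545
Sum = 4140 + 21147 + 115975 + 678570 + 4213597 + 27644437 + 190899322 + 1382958545 = 1606535733.

1606535733


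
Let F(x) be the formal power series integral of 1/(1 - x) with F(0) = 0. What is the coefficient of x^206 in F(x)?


1/(1 - x) = sum_{k>=0} x^k. Integrating termwise and using F(0) = 0 gives
F(x) = sum_{k>=0} x^(k+1) / (k+1) = sum_{m>=1} x^m / m = -ln(1 - x).
So the coefficient of x^206 is 1/206 = 1/206.

1/206


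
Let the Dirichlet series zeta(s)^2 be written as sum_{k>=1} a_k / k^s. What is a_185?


The Dirichlet convolution of the constant function 1 with itself gives (1 * 1)(k) = sum_{d | k} 1 = d(k), the number of positive divisors of k.
Since zeta(s) = sum_{k>=1} 1/k^s, we have zeta(s)^2 = sum_{k>=1} d(k)/k^s, so a_k = d(k).
For k = 185: the divisors are 1, 5, 37, 185.
Count = 4.

4


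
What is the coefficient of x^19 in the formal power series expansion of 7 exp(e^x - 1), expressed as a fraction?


exp(e^x - 1) is the exponential generating function for the Bell numbers Bell_k: exp(e^x - 1) = sum_{k>=0} Bell_k x^k / k!.
So the coefficient of x^19 in 7 exp(e^x - 1) is 7 Bell_19 / 19!.
Computing: Bell_19 = 5832742205057 and 19! = 121645100408832000, giving
7 * 5832742205057/121645100408832000 = 5832742205057/17377871486976000.

5832742205057/17377871486976000


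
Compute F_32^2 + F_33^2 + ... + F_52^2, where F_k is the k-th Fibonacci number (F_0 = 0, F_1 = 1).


There is a standard identity sum_{k=0}^{N} F_k^2 = F_N * F_{N+1} (proved inductively from the telescoping relation F_k^2 = F_k F_{k+1} - F_{k-1} F_k). Then
sum_{k=32}^{52} F_k^2 = F_52 F_53 - F_31 F_32.
Computing: F_52 = 32951280099, F_53 = 53316291173, F_31 = 1346269, F_32 = 2178309.
Sum = 32951280099 * 53316291173 - 1346269 * 2178309 = 1756840041348774387006.

1756840041348774387006


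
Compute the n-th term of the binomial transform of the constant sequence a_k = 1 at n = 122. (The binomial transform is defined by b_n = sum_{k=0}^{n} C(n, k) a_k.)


With a_k = 1 for all k, b_n = sum_{k=0}^{n} C(n, k) = 2^n by the binomial theorem.
For n = 122: 2^122 = 5316911983139663491615228241121378304.

5316911983139663491615228241121378304


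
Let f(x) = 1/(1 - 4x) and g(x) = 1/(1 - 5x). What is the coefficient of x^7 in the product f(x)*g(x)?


The coefficient of x^n in f*g is the Cauchy product: sum_{k=0}^{n} a^k * b^(n-k).
With a=4, b=5, n=7:
sum_{k=0}^{7} 4^k * 5^(7-k)
= 325089

325089


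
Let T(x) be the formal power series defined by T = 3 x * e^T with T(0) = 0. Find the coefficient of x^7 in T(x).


Apply the Lagrange inversion formula: if T = 3 x * phi(T) with phi(t) = e^t, then
[x^n] T = 3^n * (1/n) [t^(n-1)] phi(t)^n = 3^n * (1/n) [t^(n-1)] e^(n t) = 3^n * (1/n) * n^(n-1) / (n-1)! = 3^n * n^(n-1) / n!.
When c = 1 this is the Cayley count of rooted labeled trees on n vertices, divided by n!.
For n = 7: 3^7 * 7^6 / 7! = 2187 * 117649/5040 = 4084101/80.

4084101/80


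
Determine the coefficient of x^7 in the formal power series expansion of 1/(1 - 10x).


The geometric series identity gives 1/(1 - c x) = sum_{k>=0} c^k x^k, so the coefficient of x^k is c^k.
Here c = 10 and k = 7.
Computing: 10^7 = 10000000

10000000


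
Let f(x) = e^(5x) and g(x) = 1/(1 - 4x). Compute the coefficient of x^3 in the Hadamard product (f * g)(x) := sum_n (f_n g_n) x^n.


Expanding: f_k = 5^k/k! (from e^(5x)) and g_k = 4^k (from 1/(1 - 4x)). So the Hadamard coefficient (f * g)_k = 5^k 4^k / k! = (20)^k / k!.
For k = 3: 20^3/3! = 8000/6 = 4000/3.

4000/3


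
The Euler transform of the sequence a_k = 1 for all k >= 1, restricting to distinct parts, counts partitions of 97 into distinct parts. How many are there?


Partitions of 97 into distinct parts can be computed via generating function.
Product (1+x)(1+x^2)(1+x^3)...
The coefficient of x^97 = 345856

345856


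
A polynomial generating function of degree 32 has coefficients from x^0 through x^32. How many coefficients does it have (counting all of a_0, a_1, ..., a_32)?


A polynomial of degree 32 takes the form a_0 + a_1 x + ... + a_32 x^32.
The number of coefficients is 32 + 1 = 33.

33


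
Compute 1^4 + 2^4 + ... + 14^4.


This power sum has a closed form given by Faulhaber's formula
sum_{k=1}^{m} k^p = (1 / (p + 1)) * sum_{j=0}^{p} C(p + 1, j) B_j m^(p + 1 - j),
but for small m direct computation is fastest:
1 + 16 + 81 + 256 + 625 + 1296 + 2401 + 4096 + 6561 + 10000 + 14641 + 20736 + 28561 + 38416 = 127687.

127687


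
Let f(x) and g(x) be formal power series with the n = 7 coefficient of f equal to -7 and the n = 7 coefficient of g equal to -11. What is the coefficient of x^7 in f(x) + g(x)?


Addition of formal power series is termwise.
The coefficient of x^7 in f + g = -7 + -11
= -18

-18


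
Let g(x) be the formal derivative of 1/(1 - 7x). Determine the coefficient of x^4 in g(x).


Differentiate termwise: d/dx sum_{k>=0} 7^k x^k = sum_{k>=1} k 7^k x^(k-1) = sum_{j>=0} (j+1) 7^(j+1) x^j.
Equivalently, d/dx [1/(1 - 7x)] = 7/(1 - 7x)^2.
For j = 4: 5 * 7^5 = 5 * 16807 = 84035.

84035


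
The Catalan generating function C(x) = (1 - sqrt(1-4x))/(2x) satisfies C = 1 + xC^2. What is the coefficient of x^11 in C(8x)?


Substituting x -> 8x scales the n-th coefficient by 8^n, so [x^11] C(8x) = 8^11 * C_11.
C_11 = C(2*11, 11)/(12) = 705432/12 = 58786.
So 8^11 * 58786 = 8589934592 * 58786 = 504967894925312.

504967894925312


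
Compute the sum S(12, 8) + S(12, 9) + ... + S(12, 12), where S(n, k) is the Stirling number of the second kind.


By definition, S(n, k) counts partitions of an n-set into exactly k nonempty blocks.
Computing row n = 12 for k = 8..12:
S(12, k): 159027, 22275, 1705, 66, 1
Sum = 183074.

183074


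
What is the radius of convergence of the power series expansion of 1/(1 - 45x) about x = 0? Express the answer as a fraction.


Expanding 1/(1 - 45x) = sum_{k>=0} 45^k x^k, the series converges when |45x| < 1, i.e., |x| < 1/45.
So the radius of convergence is 1/45 = 1/45.

1/45


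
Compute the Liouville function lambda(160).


The Liouville function is lambda(k) = (-1)^Omega(k), where Omega(k) counts the prime factors of k with multiplicity.
Factoring: 160 = 2 * 2 * 2 * 2 * 2 * 5, so Omega(160) = 6.
lambda(160) = (-1)^6 = 1.

1


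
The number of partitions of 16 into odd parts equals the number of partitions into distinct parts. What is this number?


Computing partitions of 16 into odd parts (1, 3, 5, ...):
Using the generating function prod_{k>=0} 1/(1-x^(2k+1)),
the count is 32

32


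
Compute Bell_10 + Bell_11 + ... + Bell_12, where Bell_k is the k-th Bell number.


Recall Bell_k counts set partitions of a k-set (with Bell_0 = 1 by convention).
Bell_10 through Bell_12: 115975, 678570, 4213597
Sum = 115975 + 678570 + 4213597 = 5008142.

5008142


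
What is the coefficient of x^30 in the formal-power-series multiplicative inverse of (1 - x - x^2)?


Let the inverse be f(x) = sum_{k>=0} a_k x^k. From f(x) * (1 - x - x^2) = 1 and matching coefficients:
 x^0: a_0 = 1.
 x^1: a_1 - a_0 = 0, so a_1 = 1.
 x^k (k >= 2): a_k - a_{k-1} - a_{k-2} = 0, i.e. a_k = a_{k-1} + a_{k-2}.
This is the Fibonacci-type recurrence shifted so that a_0 = a_1 = 1.
Iterating: a_0=1, a_1=1, a_2=2, a_3=3, a_4=5, a_5=8, a_6=13, a_7=21, a_8=34, a_9=55, ...
a_30 = 1346269.

1346269


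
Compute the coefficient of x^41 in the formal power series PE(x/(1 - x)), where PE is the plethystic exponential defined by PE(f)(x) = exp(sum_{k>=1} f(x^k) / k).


For f(x) = x/(1 - x) we have
sum_{k>=1} f(x^k) / k = sum_{k>=1} (1/k) * x^k / (1 - x^k) = sum_{k, m >= 1} x^(k m) / k,
which after exponentiating simplifies to
PE(x/(1 - x)) = prod_{k>=1} 1 / (1 - x^k).
This is the generating function for the partition function p(n), so the coefficient of x^41 is p(41).
Computing p(41) by dynamic programming over parts 1, 2, ..., 41: p(41) = 44583.

44583


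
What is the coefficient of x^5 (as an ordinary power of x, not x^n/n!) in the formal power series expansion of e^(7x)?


The exponential series is e^y = sum_{k>=0} y^k / k!. Substituting y = 7x gives
e^(7x) = sum_{k>=0} 7^k x^k / k!.
So the coefficient of x^n is a^n/n! with a = 7, n = 5:
7^5 / 5! = 16807/120 = 16807/120

16807/120


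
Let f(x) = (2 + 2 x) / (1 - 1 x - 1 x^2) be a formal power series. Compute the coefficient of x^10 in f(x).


Write f(x) = sum_{k>=0} a_k x^k. Multiplying both sides by 1 - 1 x - 1 x^2 gives
(1 - 1 x - 1 x^2) sum_{k>=0} a_k x^k = 2 + 2 x.
Matching coefficients:
 x^0: a_0 = 2
 x^1: a_1 - 1 a_0 = 2  =>  a_1 = 1*2 + 2 = 4
 x^k (k >= 2): a_k = 1 a_{k-1} + 1 a_{k-2}.
Iterating: a_2 = 6, a_3 = 10, a_4 = 16, a_5 = 26, a_6 = 42, a_7 = 68, a_8 = 110, a_9 = 178, a_10 = 288.
So the coefficient of x^10 is 288.

288


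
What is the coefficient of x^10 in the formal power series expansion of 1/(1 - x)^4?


The expansion 1/(1 - x)^r = sum_{k>=0} C(k + r - 1, r - 1) x^k follows from the multiset / negative-binomial theorem (or from repeated differentiation of the geometric series).
For r = 4 and k = 10:
C(13, 3) = 6227020800 / (6 * 3628800) = 286.

286


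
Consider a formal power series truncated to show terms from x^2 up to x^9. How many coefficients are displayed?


From x^2 to x^9 inclusive, the count is 9 - 2 + 1 = 8.

8


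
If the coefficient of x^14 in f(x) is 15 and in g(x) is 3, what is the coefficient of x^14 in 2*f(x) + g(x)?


Scalar multiplication scales coefficients: 2 * 15 = 30.
Then add the g coefficient: 30 + 3
= 33

33


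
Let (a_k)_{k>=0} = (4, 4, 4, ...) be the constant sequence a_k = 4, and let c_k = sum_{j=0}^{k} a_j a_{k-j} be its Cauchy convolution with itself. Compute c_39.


Since a_j = 4 for all j >= 0, the convolution sum becomes
c_k = sum_{j=0}^{k} 4 * 4 = 16 * (k + 1).
Equivalently, the generating function of (a_k) is 4/(1 - x) and its square is 16/(1 - x)^2 = sum_{k>=0} 16(k + 1) x^k.
For k = 39: 16 * 40 = 640.

640


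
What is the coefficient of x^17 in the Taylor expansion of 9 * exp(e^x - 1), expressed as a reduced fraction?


exp(e^x - 1) = sum_{k>=0} Bell_k x^k / k!, where Bell_k is the k-th Bell number.
So the coefficient of x^17 is 9 * Bell_17 / 17!.
Computing: Bell_17 = 82864869804 and 17! = 355687428096000, giving
9 * 82864869804/355687428096000 = 255755771/121977856000.

255755771/121977856000


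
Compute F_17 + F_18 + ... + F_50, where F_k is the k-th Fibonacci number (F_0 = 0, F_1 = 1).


Use the identity sum_{k=0}^{N} F_k = F_{N+2} - 1 (which follows from F_{k+2} - F_{k+1} = F_k). Then
sum_{k=17}^{50} F_k = (F_{52} - 1) - (F_{18} - 1) = F_{52} - F_{18}.
Computing: F_{52} = 32951280099, F_{18} = 2584, so
Sum = 32951280099 - 2584 = 32951277515.

32951277515


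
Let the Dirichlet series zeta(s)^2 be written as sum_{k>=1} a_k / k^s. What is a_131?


The Dirichlet convolution of the constant function 1 with itself gives (1 * 1)(k) = sum_{d | k} 1 = d(k), the number of positive divisors of k.
Since zeta(s) = sum_{k>=1} 1/k^s, we have zeta(s)^2 = sum_{k>=1} d(k)/k^s, so a_k = d(k).
For k = 131: the divisors are 1, 131.
Count = 2.

2


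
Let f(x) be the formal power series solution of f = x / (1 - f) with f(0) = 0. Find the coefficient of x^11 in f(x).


Apply Lagrange inversion: f = x * phi(f) with phi(t) = 1/(1 - t), so
[x^n] f = (1/n) [t^(n-1)] phi(t)^n = (1/n) [t^(n-1)] (1 - t)^(-n) = (1/n) C(2n - 2, n - 1) = C_{n-1}.
For n = 11: C_10 = C(20, 10) / 11 = 184756/11 = 16796 = 16796.

16796


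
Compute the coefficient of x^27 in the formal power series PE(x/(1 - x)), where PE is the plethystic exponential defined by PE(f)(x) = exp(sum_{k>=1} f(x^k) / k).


For f(x) = x/(1 - x) we have
sum_{k>=1} f(x^k) / k = sum_{k>=1} (1/k) * x^k / (1 - x^k) = sum_{k, m >= 1} x^(k m) / k,
which after exponentiating simplifies to
PE(x/(1 - x)) = prod_{k>=1} 1 / (1 - x^k).
This is the generating function for the partition function p(n), so the coefficient of x^27 is p(27).
Computing p(27) by dynamic programming over parts 1, 2, ..., 27: p(27) = 3010.

3010


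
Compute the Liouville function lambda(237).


The Liouville function is lambda(k) = (-1)^Omega(k), where Omega(k) counts the prime factors of k with multiplicity.
Factoring: 237 = 3 * 79, so Omega(237) = 2.
lambda(237) = (-1)^2 = 1.

1


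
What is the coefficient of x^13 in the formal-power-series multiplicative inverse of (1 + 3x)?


The inverse is 1/(1 + 3x). Apply the geometric identity 1/(1 - y) = sum_{k>=0} y^k with y = -3x:
1/(1 + 3x) = sum_{k>=0} (-3)^k x^k.
So the coefficient of x^13 is (-3)^13 = -1594323.

-1594323


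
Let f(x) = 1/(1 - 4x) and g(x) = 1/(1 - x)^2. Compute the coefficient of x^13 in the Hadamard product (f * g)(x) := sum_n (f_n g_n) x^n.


f has coefficients f_k = 4^k. For g = 1/(1 - x)^2 the coefficient is g_k = C(k + 1, 1) = k + 1. The Hadamard coefficient is (f * g)_k = 4^k * (k + 1).
For k = 13: 4^13 * 14 = 67108864 * 14 = 939524096.

939524096


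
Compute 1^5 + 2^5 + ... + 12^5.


This power sum has a closed form given by Faulhaber's formula
sum_{k=1}^{m} k^p = (1 / (p + 1)) * sum_{j=0}^{p} C(p + 1, j) B_j m^(p + 1 - j),
but for small m direct computation is fastest:
1 + 32 + 243 + 1024 + 3125 + 7776 + 16807 + 32768 + 59049 + 100000 + 161051 + 248832 = 630708.

630708


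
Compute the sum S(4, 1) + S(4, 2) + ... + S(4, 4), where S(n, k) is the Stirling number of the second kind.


By definition, S(n, k) counts partitions of an n-set into exactly k nonempty blocks.
Computing row n = 4 for k = 1..4:
S(4, k): 1, 7, 6, 1
Sum = 15. (This equals Bell_4 since the sum runs over all k.)

15


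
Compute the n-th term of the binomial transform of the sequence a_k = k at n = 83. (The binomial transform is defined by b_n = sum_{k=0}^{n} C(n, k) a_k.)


With a_k = k, b_n = sum_{k=0}^{n} C(n, k) k. Using k * C(n, k) = n * C(n-1, k-1) gives b_n = n * sum_{k>=1} C(n-1, k-1) = n * 2^(n-1).
For n = 83: 83 * 2^82 = 83 * 4835703278458516698824704 = 401363372112056886002450432.

401363372112056886002450432


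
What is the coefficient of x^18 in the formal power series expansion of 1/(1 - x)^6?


The negative binomial / multiset identity is
1/(1 - x)^r = sum_{k>=0} C(k + r - 1, r - 1) x^k.
Here r = 6 and k = 18, so the coefficient is
C(18 + 5, 5) = C(23, 5)
= 33649

33649


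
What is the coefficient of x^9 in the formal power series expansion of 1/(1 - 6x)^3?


The general identity 1/(1 - c x)^r = sum_{k>=0} c^k C(k + r - 1, r - 1) x^k follows by substituting y = c x into 1/(1 - y)^r = sum_{k>=0} C(k + r - 1, r - 1) y^k.
For c = 6, r = 3, k = 9:
6^9 * C(11, 2) = 10077696 * 55 = 554273280.

554273280


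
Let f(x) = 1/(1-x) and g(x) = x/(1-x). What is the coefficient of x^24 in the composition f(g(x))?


First simplify the composition: f(g(x)) = 1/(1 - x/(1-x)) = (1-x)/((1-x) - x) = (1-x)/(1-2x).
Now extract the coefficient. Write (1-x)/(1-2x) = 1/(1-2x) - x/(1-2x).
The coefficient of x^n in 1/(1-2x) is 2^n, and in x/(1-2x) is 2^(n-1) (for n >= 1).
So the coefficient of x^24 is 2^24 - 2^23 = 16777216 - 8388608 = 8388608.

8388608


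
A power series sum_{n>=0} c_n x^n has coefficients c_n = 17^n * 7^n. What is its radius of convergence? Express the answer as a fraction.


By the root test (Cauchy-Hadamard), the radius is R = 1 / limsup_n |c_n|^(1/n).
Here |c_n|^(1/n) = (17^n * 7^n)^(1/n) = 17 * 7 = 119 for all n.
So R = 1/119 = 1/119.

1/119


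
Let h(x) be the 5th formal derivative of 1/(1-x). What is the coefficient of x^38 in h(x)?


Differentiating 5 times: d^5/dx^5 [1/(1-x)] = 5!/(1-x)^6.
The expansion 1/(1-x)^6 = sum_{k>=0} C(k+5, 5) x^k, so the coefficient of x^n in 5!/(1-x)^6 is 5! * C(n+5, 5).
For n = 38: 120 * C(43, 5) = 120 * 962598 = 115511760

115511760


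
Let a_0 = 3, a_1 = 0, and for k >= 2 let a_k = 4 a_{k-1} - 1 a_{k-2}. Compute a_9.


Iterating the recurrence forward:
a_0 = 3
a_1 = 0
a_2 = 4*0 - 1*3 = -3
a_3 = 4*-3 - 1*0 = -12
a_4 = 4*-12 - 1*-3 = -45
a_5 = 4*-45 - 1*-12 = -168
a_6 = 4*-168 - 1*-45 = -627
a_7 = 4*-627 - 1*-168 = -2340
a_8 = 4*-2340 - 1*-627 = -8733
a_9 = 4*-8733 - 1*-2340 = -32592
So a_9 = -32592.

-32592


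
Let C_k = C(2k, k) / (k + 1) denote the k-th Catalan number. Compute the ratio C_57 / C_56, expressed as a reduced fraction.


Using C_k = (2k)! / (k! (k+1)!), the ratio C_{k+1}/C_k simplifies to
C_{k+1}/C_k = [(2k+2)! / ((k+1)! (k+2)!)] * [k! (k+1)! / (2k)!]
 = (2k+2)(2k+1) / ((k+1)(k+2)) = 2(2k+1) / (k+2).
For k = 56: 2(2*56 + 1) / (56 + 2) = 226/58 = 113/29.

113/29


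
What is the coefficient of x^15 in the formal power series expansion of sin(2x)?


The Maclaurin series is sin(t) = sum_{k>=0} (-1)^k t^(2k+1) / (2k+1)!, so substituting t = 2x, only odd powers of x are nonzero, with coefficient of x^(2k+1) equal to (-1)^k 2^(2k+1) / (2k+1)!.
Write 15 = 2*7 + 1, giving the coefficient (-1)^7 * 2^15 / 15! = -32768/1307674368000 = -16/638512875.

-16/638512875


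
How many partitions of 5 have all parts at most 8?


Using the generating function (1-x)^(-1)(1-x^2)^(-1)...(1-x^8)^(-1),
the coefficient of x^5 counts these restricted partitions.
Result = 7

7


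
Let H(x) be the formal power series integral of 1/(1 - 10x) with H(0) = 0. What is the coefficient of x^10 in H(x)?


1/(1 - 10x) = sum_{k>=0} 10^k x^k. Integrating termwise with H(0) = 0:
H(x) = sum_{k>=0} 10^k x^(k+1) / (k+1) = sum_{m>=1} 10^(m-1) x^m / m.
For m = 10: 10^9/10 = 1000000000/10 = 100000000.

100000000


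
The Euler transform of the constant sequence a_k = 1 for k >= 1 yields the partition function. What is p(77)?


The Euler transform converts the sequence a_k = 1 into the number of integer partitions.
Using the recurrence or dynamic programming:
p(77) = 10619863

10619863


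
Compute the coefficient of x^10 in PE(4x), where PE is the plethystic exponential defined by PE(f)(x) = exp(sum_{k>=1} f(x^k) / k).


With f(x) = 4x, the exponent is sum_{k>=1} 4 x^k / k = 4 * (-ln(1 - x)). Exponentiating:
PE(4x) = exp(-4 ln(1 - x)) = 1/(1 - x)^4.
By the negative binomial expansion, [x^n] 1/(1 - x)^4 = C(n + 3, 3).
For n = 10: C(13, 3) = 286.

286


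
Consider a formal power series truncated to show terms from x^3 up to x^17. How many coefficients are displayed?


From x^3 to x^17 inclusive, the count is 17 - 3 + 1 = 15.

15


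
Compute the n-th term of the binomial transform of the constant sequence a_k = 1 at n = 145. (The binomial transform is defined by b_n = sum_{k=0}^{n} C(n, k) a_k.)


With a_k = 1 for all k, b_n = sum_{k=0}^{n} C(n, k) = 2^n by the binomial theorem.
For n = 145: 2^145 = 44601490397061246283071436545296723011960832.

44601490397061246283071436545296723011960832


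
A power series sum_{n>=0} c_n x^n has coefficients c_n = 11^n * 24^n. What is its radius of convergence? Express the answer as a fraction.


By the root test (Cauchy-Hadamard), the radius is R = 1 / limsup_n |c_n|^(1/n).
Here |c_n|^(1/n) = (11^n * 24^n)^(1/n) = 11 * 24 = 264 for all n.
So R = 1/264 = 1/264.

1/264


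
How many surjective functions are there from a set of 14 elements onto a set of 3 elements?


By inclusion-exclusion on which target elements are missed, the number of surjections from an n-set onto a k-set is
surj(n, k) = sum_{j=0}^{k} (-1)^j C(k, j) (k - j)^n.
Equivalently surj(n, k) = k! * S(n, k), where S(n, k) is the Stirling number of the second kind.
For n = 14, k = 3:
S(14, 3) = 788970, so
surj = 3! * 788970 = 6 * 788970 = 4733820.

4733820


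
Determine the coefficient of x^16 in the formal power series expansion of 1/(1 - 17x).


The geometric series identity gives 1/(1 - c x) = sum_{k>=0} c^k x^k, so the coefficient of x^k is c^k.
Here c = 17 and k = 16.
Computing: 17^16 = 48661191875666868481

48661191875666868481


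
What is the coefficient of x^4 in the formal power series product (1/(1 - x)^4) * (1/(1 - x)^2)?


Combine the factors: (1/(1 - x)^4) * (1/(1 - x)^2) = 1/(1 - x)^6.
Then use 1/(1 - x)^r = sum_{k>=0} C(k + r - 1, r - 1) x^k with r = 6 and k = 4:
C(9, 5) = 126.

126


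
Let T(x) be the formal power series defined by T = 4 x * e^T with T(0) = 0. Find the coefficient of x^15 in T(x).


Apply the Lagrange inversion formula: if T = 4 x * phi(T) with phi(t) = e^t, then
[x^n] T = 4^n * (1/n) [t^(n-1)] phi(t)^n = 4^n * (1/n) [t^(n-1)] e^(n t) = 4^n * (1/n) * n^(n-1) / (n-1)! = 4^n * n^(n-1) / n!.
When c = 1 this is the Cayley count of rooted labeled trees on n vertices, divided by n!.
For n = 15: 4^15 * 15^14 / 15! = 1073741824 * 29192926025390625/1307674368000 = 167961600000000000/7007.

167961600000000000/7007


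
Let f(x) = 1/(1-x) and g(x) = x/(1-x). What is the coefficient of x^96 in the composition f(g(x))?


First simplify the composition: f(g(x)) = 1/(1 - x/(1-x)) = (1-x)/((1-x) - x) = (1-x)/(1-2x).
Now extract the coefficient. Write (1-x)/(1-2x) = 1/(1-2x) - x/(1-2x).
The coefficient of x^n in 1/(1-2x) is 2^n, and in x/(1-2x) is 2^(n-1) (for n >= 1).
So the coefficient of x^96 is 2^96 - 2^95 = 79228162514264337593543950336 - 39614081257132168796771975168 = 39614081257132168796771975168.

39614081257132168796771975168


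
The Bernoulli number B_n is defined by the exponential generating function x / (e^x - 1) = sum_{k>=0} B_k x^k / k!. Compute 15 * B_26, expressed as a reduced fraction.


Bernoulli numbers can also be computed recursively via B_0 = 1 and sum_{j=0}^{m} C(m+1, j) B_j = 0 for m >= 1. Odd-index Bernoulli numbers vanish for k >= 3.
Computing B_26 = 8553103/6, so 15 * B_26 = 15 * 8553103/6 = 42765515/2.

42765515/2


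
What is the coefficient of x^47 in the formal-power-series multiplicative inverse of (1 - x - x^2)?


Let the inverse be f(x) = sum_{k>=0} a_k x^k. From f(x) * (1 - x - x^2) = 1 and matching coefficients:
 x^0: a_0 = 1.
 x^1: a_1 - a_0 = 0, so a_1 = 1.
 x^k (k >= 2): a_k - a_{k-1} - a_{k-2} = 0, i.e. a_k = a_{k-1} + a_{k-2}.
This is the Fibonacci-type recurrence shifted so that a_0 = a_1 = 1.
Iterating: a_0=1, a_1=1, a_2=2, a_3=3, a_4=5, a_5=8, a_6=13, a_7=21, a_8=34, a_9=55, ...
a_47 = 4807526976.

4807526976


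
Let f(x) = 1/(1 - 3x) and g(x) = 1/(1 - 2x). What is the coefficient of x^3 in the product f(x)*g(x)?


The coefficient of x^n in f*g is the Cauchy product: sum_{k=0}^{n} a^k * b^(n-k).
With a=3, b=2, n=3:
sum_{k=0}^{3} 3^k * 2^(3-k)
= 65

65


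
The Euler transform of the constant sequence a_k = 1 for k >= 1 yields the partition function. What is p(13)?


The Euler transform converts the sequence a_k = 1 into the number of integer partitions.
Using the recurrence or dynamic programming:
p(13) = 101

101


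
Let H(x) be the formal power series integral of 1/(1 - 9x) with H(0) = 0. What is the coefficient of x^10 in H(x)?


1/(1 - 9x) = sum_{k>=0} 9^k x^k. Integrating termwise with H(0) = 0:
H(x) = sum_{k>=0} 9^k x^(k+1) / (k+1) = sum_{m>=1} 9^(m-1) x^m / m.
For m = 10: 9^9/10 = 387420489/10 = 387420489/10.

387420489/10


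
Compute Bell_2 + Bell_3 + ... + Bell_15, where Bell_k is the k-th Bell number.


Recall Bell_k counts set partitions of a k-set (with Bell_0 = 1 by convention).
Bell_2 through Bell_15: 2, 5, 15, 52, 203, 877, 4140, 21147, 115975, 678570, 4213597, 27644437, 190899322, 1382958545
Sum = 2 + 5 + 15 + 52 + 203 + 877 + 4140 + 21147 + 115975 + 678570 + 4213597 + 27644437 + 190899322 + 1382958545 = 1606536887.

1606536887


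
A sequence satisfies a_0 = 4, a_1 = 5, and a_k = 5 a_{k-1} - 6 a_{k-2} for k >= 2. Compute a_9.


The characteristic equation is t^2 - 5 t + 6 = 0, with roots r_1 = 3 and r_2 = 2 (so c_1 = r_1 + r_2, c_2 = -r_1 r_2 as required).
One can use the closed form a_n = A r_1^n + B r_2^n, but direct iteration is more reliable:
a_0 = 4, a_1 = 5, a_2 = 1, a_3 = -25, a_4 = -131, a_5 = -505, a_6 = -1739, a_7 = -5665, a_8 = -17891, a_9 = -55465.
So a_9 = -55465.

-55465


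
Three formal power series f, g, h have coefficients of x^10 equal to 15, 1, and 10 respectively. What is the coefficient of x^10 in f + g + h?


Series addition is componentwise:
15 + 1 + 10
= 26

26


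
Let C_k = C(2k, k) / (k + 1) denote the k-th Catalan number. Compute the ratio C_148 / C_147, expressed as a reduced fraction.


Using C_k = (2k)! / (k! (k+1)!), the ratio C_{k+1}/C_k simplifies to
C_{k+1}/C_k = [(2k+2)! / ((k+1)! (k+2)!)] * [k! (k+1)! / (2k)!]
 = (2k+2)(2k+1) / ((k+1)(k+2)) = 2(2k+1) / (k+2).
For k = 147: 2(2*147 + 1) / (147 + 2) = 590/149 = 590/149.

590/149


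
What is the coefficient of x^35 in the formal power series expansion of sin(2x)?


The Maclaurin series is sin(t) = sum_{k>=0} (-1)^k t^(2k+1) / (2k+1)!, so substituting t = 2x, only odd powers of x are nonzero, with coefficient of x^(2k+1) equal to (-1)^k 2^(2k+1) / (2k+1)!.
Write 35 = 2*17 + 1, giving the coefficient (-1)^17 * 2^35 / 35! = -34359738368/10333147966386144929666651337523200000000 = -8/2405873491984360136479756640625.

-8/2405873491984360136479756640625


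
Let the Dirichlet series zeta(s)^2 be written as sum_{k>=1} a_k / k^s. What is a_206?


The Dirichlet convolution of the constant function 1 with itself gives (1 * 1)(k) = sum_{d | k} 1 = d(k), the number of positive divisors of k.
Since zeta(s) = sum_{k>=1} 1/k^s, we have zeta(s)^2 = sum_{k>=1} d(k)/k^s, so a_k = d(k).
For k = 206: the divisors are 1, 2, 103, 206.
Count = 4.

4


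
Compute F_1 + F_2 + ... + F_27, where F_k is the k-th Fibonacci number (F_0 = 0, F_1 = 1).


Use the identity sum_{k=0}^{N} F_k = F_{N+2} - 1 (which follows from F_{k+2} - F_{k+1} = F_k). Then
sum_{k=1}^{27} F_k = (F_{29} - 1) - (F_{2} - 1) = F_{29} - F_{2}.
Computing: F_{29} = 514229, F_{2} = 1, so
Sum = 514229 - 1 = 514228.

514228


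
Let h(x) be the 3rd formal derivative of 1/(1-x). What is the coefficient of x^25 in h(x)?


Differentiating 3 times: d^3/dx^3 [1/(1-x)] = 3!/(1-x)^4.
The expansion 1/(1-x)^4 = sum_{k>=0} C(k+3, 3) x^k, so the coefficient of x^n in 3!/(1-x)^4 is 3! * C(n+3, 3).
For n = 25: 6 * C(28, 3) = 6 * 3276 = 19656

19656


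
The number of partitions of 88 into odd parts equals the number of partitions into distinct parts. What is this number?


Computing partitions of 88 into odd parts (1, 3, 5, ...):
Using the generating function prod_{k>=0} 1/(1-x^(2k+1)),
the count is 159046

159046


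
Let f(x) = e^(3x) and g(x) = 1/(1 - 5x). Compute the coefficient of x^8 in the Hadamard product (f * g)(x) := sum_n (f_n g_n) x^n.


Expanding: f_k = 3^k/k! (from e^(3x)) and g_k = 5^k (from 1/(1 - 5x)). So the Hadamard coefficient (f * g)_k = 3^k 5^k / k! = (15)^k / k!.
For k = 8: 15^8/8! = 2562890625/40320 = 56953125/896.

56953125/896


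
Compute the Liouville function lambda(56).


The Liouville function is lambda(k) = (-1)^Omega(k), where Omega(k) counts the prime factors of k with multiplicity.
Factoring: 56 = 2 * 2 * 2 * 7, so Omega(56) = 4.
lambda(56) = (-1)^4 = 1.

1


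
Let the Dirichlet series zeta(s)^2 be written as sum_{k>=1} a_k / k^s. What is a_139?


The Dirichlet convolution of the constant function 1 with itself gives (1 * 1)(k) = sum_{d | k} 1 = d(k), the number of positive divisors of k.
Since zeta(s) = sum_{k>=1} 1/k^s, we have zeta(s)^2 = sum_{k>=1} d(k)/k^s, so a_k = d(k).
For k = 139: the divisors are 1, 139.
Count = 2.

2


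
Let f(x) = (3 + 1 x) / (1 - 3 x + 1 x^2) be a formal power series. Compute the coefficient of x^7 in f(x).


Write f(x) = sum_{k>=0} a_k x^k. Multiplying both sides by 1 - 3 x + 1 x^2 gives
(1 - 3 x + 1 x^2) sum_{k>=0} a_k x^k = 3 + 1 x.
Matching coefficients:
 x^0: a_0 = 3
 x^1: a_1 - 3 a_0 = 1  =>  a_1 = 3*3 + 1 = 10
 x^k (k >= 2): a_k = 3 a_{k-1} - 1 a_{k-2}.
Iterating: a_2 = 27, a_3 = 71, a_4 = 186, a_5 = 487, a_6 = 1275, a_7 = 3338.
So the coefficient of x^7 is 3338.

3338


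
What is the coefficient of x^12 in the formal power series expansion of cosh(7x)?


The Maclaurin series is cosh(t) = sum_{m>=0} t^(2m) / (2m)!, so substituting t = 7x, only even powers of x are nonzero, with coefficient of x^(2m) equal to 7^(2m) / (2m)!.
For x^12 the coefficient is 7^12/12! = 13841287201/479001600 = 1977326743/68428800.

1977326743/68428800


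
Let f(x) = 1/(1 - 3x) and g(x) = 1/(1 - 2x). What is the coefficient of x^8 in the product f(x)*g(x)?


The coefficient of x^n in f*g is the Cauchy product: sum_{k=0}^{n} a^k * b^(n-k).
With a=3, b=2, n=8:
sum_{k=0}^{8} 3^k * 2^(8-k)
= 19171

19171


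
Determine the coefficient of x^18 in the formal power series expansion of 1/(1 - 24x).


The geometric series identity gives 1/(1 - c x) = sum_{k>=0} c^k x^k, so the coefficient of x^k is c^k.
Here c = 24 and k = 18.
Computing: 24^18 = 6979147079584381377970176

6979147079584381377970176


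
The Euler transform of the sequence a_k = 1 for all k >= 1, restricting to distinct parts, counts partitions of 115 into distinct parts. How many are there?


Partitions of 115 into distinct parts can be computed via generating function.
Product (1+x)(1+x^2)(1+x^3)...
The coefficient of x^115 = 1490528

1490528


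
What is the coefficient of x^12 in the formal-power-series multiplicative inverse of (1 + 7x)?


The inverse is 1/(1 + 7x). Apply the geometric identity 1/(1 - y) = sum_{k>=0} y^k with y = -7x:
1/(1 + 7x) = sum_{k>=0} (-7)^k x^k.
So the coefficient of x^12 is (-7)^12 = 13841287201.

13841287201


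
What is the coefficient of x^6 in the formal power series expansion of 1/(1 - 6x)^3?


The general identity 1/(1 - c x)^r = sum_{k>=0} c^k C(k + r - 1, r - 1) x^k follows by substituting y = c x into 1/(1 - y)^r = sum_{k>=0} C(k + r - 1, r - 1) y^k.
For c = 6, r = 3, k = 6:
6^6 * C(8, 2) = 46656 * 28 = 1306368.

1306368


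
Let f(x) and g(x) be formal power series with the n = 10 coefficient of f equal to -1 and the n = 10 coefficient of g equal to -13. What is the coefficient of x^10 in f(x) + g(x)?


Addition of formal power series is termwise.
The coefficient of x^10 in f + g = -1 + -13
= -14

-14


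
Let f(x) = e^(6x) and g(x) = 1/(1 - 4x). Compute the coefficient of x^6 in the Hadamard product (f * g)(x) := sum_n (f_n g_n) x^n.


Expanding: f_k = 6^k/k! (from e^(6x)) and g_k = 4^k (from 1/(1 - 4x)). So the Hadamard coefficient (f * g)_k = 6^k 4^k / k! = (24)^k / k!.
For k = 6: 24^6/6! = 191102976/720 = 1327104/5.

1327104/5


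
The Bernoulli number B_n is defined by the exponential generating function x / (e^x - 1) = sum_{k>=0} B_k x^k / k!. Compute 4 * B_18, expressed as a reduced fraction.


Bernoulli numbers can also be computed recursively via B_0 = 1 and sum_{j=0}^{m} C(m+1, j) B_j = 0 for m >= 1. Odd-index Bernoulli numbers vanish for k >= 3.
Computing B_18 = 43867/798, so 4 * B_18 = 4 * 43867/798 = 87734/399.

87734/399


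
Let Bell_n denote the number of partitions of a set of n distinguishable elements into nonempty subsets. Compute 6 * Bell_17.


Bell_17 can be computed from the Bell triangle or from Dobinski's identity Bell_n = (1/e) * sum_{k>=0} k^n / k!.
Computing Bell_17 = 82864869804.
Then 6 * 82864869804 = 497189218824.

497189218824


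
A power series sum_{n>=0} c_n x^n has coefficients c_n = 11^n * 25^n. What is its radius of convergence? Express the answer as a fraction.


By the root test (Cauchy-Hadamard), the radius is R = 1 / limsup_n |c_n|^(1/n).
Here |c_n|^(1/n) = (11^n * 25^n)^(1/n) = 11 * 25 = 275 for all n.
So R = 1/275 = 1/275.

1/275


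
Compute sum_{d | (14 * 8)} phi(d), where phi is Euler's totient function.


First, 14 * 8 = 112. One classical identity is sum_{d | n} phi(d) = n (each k in [1, n] has a unique gcd with n, and among the k's with gcd(k, n) = n/d there are phi(d) of them). So the sum equals 112. We also verify directly:
Divisors of 112: 1, 2, 4, 7, 8, 14, 16, 28, 56, 112.
phi values: 1, 1, 2, 6, 4, 6, 8, 12, 24, 48.
Sum = 112.

112


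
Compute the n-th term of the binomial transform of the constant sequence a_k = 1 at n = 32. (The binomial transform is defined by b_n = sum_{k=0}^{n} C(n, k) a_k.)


With a_k = 1 for all k, b_n = sum_{k=0}^{n} C(n, k) = 2^n by the binomial theorem.
For n = 32: 2^32 = 4294967296.

4294967296


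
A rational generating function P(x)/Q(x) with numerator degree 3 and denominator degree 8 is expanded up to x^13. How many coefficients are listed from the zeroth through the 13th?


Expanding up to x^13 gives the coefficients for x^0, x^1, ..., x^13.
That is 13 + 1 = 14 coefficients in total.

14


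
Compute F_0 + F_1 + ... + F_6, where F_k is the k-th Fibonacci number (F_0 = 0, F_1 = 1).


Use the identity sum_{k=0}^{N} F_k = F_{N+2} - 1 (which follows from F_{k+2} - F_{k+1} = F_k). Then
sum_{k=0}^{6} F_k = (F_{8} - 1) - (F_{1} - 1) = F_{8} - F_{1}.
Computing: F_{8} = 21, F_{1} = 1, so
Sum = 21 - 1 = 20.

20


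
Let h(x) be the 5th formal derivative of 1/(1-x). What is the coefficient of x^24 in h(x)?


Differentiating 5 times: d^5/dx^5 [1/(1-x)] = 5!/(1-x)^6.
The expansion 1/(1-x)^6 = sum_{k>=0} C(k+5, 5) x^k, so the coefficient of x^n in 5!/(1-x)^6 is 5! * C(n+5, 5).
For n = 24: 120 * C(29, 5) = 120 * 118755 = 14250600

14250600


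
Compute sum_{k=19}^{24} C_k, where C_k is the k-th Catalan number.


C_19 through C_24: 1767263190, 6564120420, 24466267020, 91482563640, 343059613650, 1289904147324
Sum = 1767263190 + 6564120420 + 24466267020 + 91482563640 + 343059613650 + 1289904147324
= 1757243975244

1757243975244


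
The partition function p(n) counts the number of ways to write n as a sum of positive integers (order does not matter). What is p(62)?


Using the generating function prod_{k>=1} 1/(1-x^k), we compute p(62).
By dynamic programming over parts 1 through 62:
p(62) = 1300156

1300156


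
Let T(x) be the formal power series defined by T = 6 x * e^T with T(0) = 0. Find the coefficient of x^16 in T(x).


Apply the Lagrange inversion formula: if T = 6 x * phi(T) with phi(t) = e^t, then
[x^n] T = 6^n * (1/n) [t^(n-1)] phi(t)^n = 6^n * (1/n) [t^(n-1)] e^(n t) = 6^n * (1/n) * n^(n-1) / (n-1)! = 6^n * n^(n-1) / n!.
When c = 1 this is the Cayley count of rooted labeled trees on n vertices, divided by n!.
For n = 16: 6^16 * 16^15 / 16! = 2821109907456 * 1152921504606846976/20922789888000 = 136157723851059414171648/875875.

136157723851059414171648/875875


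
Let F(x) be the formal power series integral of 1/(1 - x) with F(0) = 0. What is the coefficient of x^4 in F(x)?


1/(1 - x) = sum_{k>=0} x^k. Integrating termwise and using F(0) = 0 gives
F(x) = sum_{k>=0} x^(k+1) / (k+1) = sum_{m>=1} x^m / m = -ln(1 - x).
So the coefficient of x^4 is 1/4 = 1/4.

1/4


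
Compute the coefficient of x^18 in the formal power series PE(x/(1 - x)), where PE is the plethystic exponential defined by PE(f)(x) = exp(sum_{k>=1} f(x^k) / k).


For f(x) = x/(1 - x) we have
sum_{k>=1} f(x^k) / k = sum_{k>=1} (1/k) * x^k / (1 - x^k) = sum_{k, m >= 1} x^(k m) / k,
which after exponentiating simplifies to
PE(x/(1 - x)) = prod_{k>=1} 1 / (1 - x^k).
This is the generating function for the partition function p(n), so the coefficient of x^18 is p(18).
Computing p(18) by dynamic programming over parts 1, 2, ..., 18: p(18) = 385.

385


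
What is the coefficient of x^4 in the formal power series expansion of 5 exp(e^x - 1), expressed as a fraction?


exp(e^x - 1) is the exponential generating function for the Bell numbers Bell_k: exp(e^x - 1) = sum_{k>=0} Bell_k x^k / k!.
So the coefficient of x^4 in 5 exp(e^x - 1) is 5 Bell_4 / 4!.
Computing: Bell_4 = 15 and 4! = 24, giving
5 * 15/24 = 25/8.

25/8
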